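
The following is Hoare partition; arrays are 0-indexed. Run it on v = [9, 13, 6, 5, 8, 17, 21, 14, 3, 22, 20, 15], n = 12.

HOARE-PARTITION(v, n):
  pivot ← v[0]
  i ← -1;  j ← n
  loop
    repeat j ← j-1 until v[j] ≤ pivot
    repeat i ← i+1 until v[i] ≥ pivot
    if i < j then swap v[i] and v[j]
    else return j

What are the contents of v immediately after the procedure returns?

pivot=9
j stops at 8 (3), i stops at 0 (9); swap ⇒ [3, 13, 6, 5, 8, 17, 21, 14, 9, 22, 20, 15]
j stops at 4 (8), i stops at 1 (13); swap ⇒ [3, 8, 6, 5, 13, 17, 21, 14, 9, 22, 20, 15]
j stops at 3, i stops at 4; i≥j ⇒ return 3. v=[3, 8, 6, 5, 13, 17, 21, 14, 9, 22, 20, 15]

[3, 8, 6, 5, 13, 17, 21, 14, 9, 22, 20, 15]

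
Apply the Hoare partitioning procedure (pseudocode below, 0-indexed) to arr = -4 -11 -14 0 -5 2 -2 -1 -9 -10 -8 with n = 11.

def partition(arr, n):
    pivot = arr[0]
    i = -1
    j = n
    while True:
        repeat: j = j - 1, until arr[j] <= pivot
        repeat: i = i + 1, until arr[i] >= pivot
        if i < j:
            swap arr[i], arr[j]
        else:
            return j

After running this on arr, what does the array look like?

pivot=-4
j stops at 10 (-8), i stops at 0 (-4); swap ⇒ -8 -11 -14 0 -5 2 -2 -1 -9 -10 -4
j stops at 9 (-10), i stops at 3 (0); swap ⇒ -8 -11 -14 -10 -5 2 -2 -1 -9 0 -4
j stops at 8 (-9), i stops at 5 (2); swap ⇒ -8 -11 -14 -10 -5 -9 -2 -1 2 0 -4
j stops at 5, i stops at 6; i≥j ⇒ return 5. arr=-8 -11 -14 -10 -5 -9 -2 -1 2 0 -4

-8 -11 -14 -10 -5 -9 -2 -1 2 0 -4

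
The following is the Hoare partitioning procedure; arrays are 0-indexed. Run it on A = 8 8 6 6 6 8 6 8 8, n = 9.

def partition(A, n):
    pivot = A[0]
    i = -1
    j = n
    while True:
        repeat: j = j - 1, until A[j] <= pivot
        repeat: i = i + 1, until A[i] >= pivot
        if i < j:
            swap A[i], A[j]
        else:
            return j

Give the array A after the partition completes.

8 8 6 6 6 6 8 8 8

pivot = A[0] = 8; i = -1, j = 9
j→8 (A[8]=8≤8), i→0 (A[0]=8≥8); i<j, swap → 8 8 6 6 6 8 6 8 8
j→7 (A[7]=8≤8), i→1 (A[1]=8≥8); i<j, swap → 8 8 6 6 6 8 6 8 8
j→6 (A[6]=6≤8), i→5 (A[5]=8≥8); i<j, swap → 8 8 6 6 6 6 8 8 8
j→5, i→6; i≥j, return j=5. A = 8 8 6 6 6 6 8 8 8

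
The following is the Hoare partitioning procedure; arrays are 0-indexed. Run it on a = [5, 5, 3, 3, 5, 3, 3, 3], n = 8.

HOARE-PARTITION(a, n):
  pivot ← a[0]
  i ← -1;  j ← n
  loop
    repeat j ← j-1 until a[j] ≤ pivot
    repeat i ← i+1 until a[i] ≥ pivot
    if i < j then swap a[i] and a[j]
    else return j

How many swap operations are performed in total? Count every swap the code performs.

pivot=5
j stops at 7 (3), i stops at 0 (5); swap ⇒ [3, 5, 3, 3, 5, 3, 3, 5]
j stops at 6 (3), i stops at 1 (5); swap ⇒ [3, 3, 3, 3, 5, 3, 5, 5]
j stops at 5 (3), i stops at 4 (5); swap ⇒ [3, 3, 3, 3, 3, 5, 5, 5]
j stops at 4, i stops at 5; i≥j ⇒ return 4. a=[3, 3, 3, 3, 3, 5, 5, 5]

3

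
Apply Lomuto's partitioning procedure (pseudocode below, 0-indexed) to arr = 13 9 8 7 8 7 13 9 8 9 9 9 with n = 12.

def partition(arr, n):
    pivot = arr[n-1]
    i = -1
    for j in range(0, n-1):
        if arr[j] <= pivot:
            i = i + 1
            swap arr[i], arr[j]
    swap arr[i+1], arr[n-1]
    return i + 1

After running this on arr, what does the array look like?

9 8 7 8 7 9 8 9 9 9 13 13

pivot = arr[11] = 9; i = -1
j=0: arr[0]=13 > 9 → no swap
j=1: arr[1]=9 ≤ 9 → i=0, swap arr[0],arr[1] → 9 13 8 7 8 7 13 9 8 9 9 9
j=2: arr[2]=8 ≤ 9 → i=1, swap arr[1],arr[2] → 9 8 13 7 8 7 13 9 8 9 9 9
j=3: arr[3]=7 ≤ 9 → i=2, swap arr[2],arr[3] → 9 8 7 13 8 7 13 9 8 9 9 9
j=4: arr[4]=8 ≤ 9 → i=3, swap arr[3],arr[4] → 9 8 7 8 13 7 13 9 8 9 9 9
j=5: arr[5]=7 ≤ 9 → i=4, swap arr[4],arr[5] → 9 8 7 8 7 13 13 9 8 9 9 9
j=6: arr[6]=13 > 9 → no swap
j=7: arr[7]=9 ≤ 9 → i=5, swap arr[5],arr[7] → 9 8 7 8 7 9 13 13 8 9 9 9
j=8: arr[8]=8 ≤ 9 → i=6, swap arr[6],arr[8] → 9 8 7 8 7 9 8 13 13 9 9 9
j=9: arr[9]=9 ≤ 9 → i=7, swap arr[7],arr[9] → 9 8 7 8 7 9 8 9 13 13 9 9
j=10: arr[10]=9 ≤ 9 → i=8, swap arr[8],arr[10] → 9 8 7 8 7 9 8 9 9 13 13 9
final swap arr[9],arr[11] → 9 8 7 8 7 9 8 9 9 9 13 13; return 9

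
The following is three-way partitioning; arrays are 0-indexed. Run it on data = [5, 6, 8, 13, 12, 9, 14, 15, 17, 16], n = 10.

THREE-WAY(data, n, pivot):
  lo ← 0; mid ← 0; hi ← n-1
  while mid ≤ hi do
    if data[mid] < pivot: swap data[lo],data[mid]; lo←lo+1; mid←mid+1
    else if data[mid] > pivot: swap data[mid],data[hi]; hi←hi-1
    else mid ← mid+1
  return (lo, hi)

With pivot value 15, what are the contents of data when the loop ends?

[5, 6, 8, 13, 12, 9, 14, 15, 16, 17]

pivot = 15; lo=0, mid=0, hi=9
data[mid]=5<15: swap data[0],data[0]; lo=1,mid=1 → [5, 6, 8, 13, 12, 9, 14, 15, 17, 16]
data[mid]=6<15: swap data[1],data[1]; lo=2,mid=2 → [5, 6, 8, 13, 12, 9, 14, 15, 17, 16]
data[mid]=8<15: swap data[2],data[2]; lo=3,mid=3 → [5, 6, 8, 13, 12, 9, 14, 15, 17, 16]
data[mid]=13<15: swap data[3],data[3]; lo=4,mid=4 → [5, 6, 8, 13, 12, 9, 14, 15, 17, 16]
data[mid]=12<15: swap data[4],data[4]; lo=5,mid=5 → [5, 6, 8, 13, 12, 9, 14, 15, 17, 16]
data[mid]=9<15: swap data[5],data[5]; lo=6,mid=6 → [5, 6, 8, 13, 12, 9, 14, 15, 17, 16]
data[mid]=14<15: swap data[6],data[6]; lo=7,mid=7 → [5, 6, 8, 13, 12, 9, 14, 15, 17, 16]
data[mid]=15=15: mid=8
data[mid]=17>15: swap data[8],data[9]; hi=8 → [5, 6, 8, 13, 12, 9, 14, 15, 16, 17]
data[mid]=16>15: swap data[8],data[8]; hi=7 → [5, 6, 8, 13, 12, 9, 14, 15, 16, 17]
end: lo=7, hi=7; data = [5, 6, 8, 13, 12, 9, 14, 15, 16, 17]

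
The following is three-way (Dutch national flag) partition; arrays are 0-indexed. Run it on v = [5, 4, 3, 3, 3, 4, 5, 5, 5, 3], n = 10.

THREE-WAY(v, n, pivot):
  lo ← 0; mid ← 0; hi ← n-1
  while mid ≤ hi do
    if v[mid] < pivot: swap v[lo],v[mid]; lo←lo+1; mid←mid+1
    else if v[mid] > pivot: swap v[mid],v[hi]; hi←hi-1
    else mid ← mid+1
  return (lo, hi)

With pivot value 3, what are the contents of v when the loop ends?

[3, 3, 3, 3, 4, 5, 5, 5, 4, 5]

lo=0 mid=0 hi=9
5>3: swap(0,9), hi=8 ⇒ [3, 4, 3, 3, 3, 4, 5, 5, 5, 5]
3=3: mid=1
4>3: swap(1,8), hi=7 ⇒ [3, 5, 3, 3, 3, 4, 5, 5, 4, 5]
5>3: swap(1,7), hi=6 ⇒ [3, 5, 3, 3, 3, 4, 5, 5, 4, 5]
5>3: swap(1,6), hi=5 ⇒ [3, 5, 3, 3, 3, 4, 5, 5, 4, 5]
5>3: swap(1,5), hi=4 ⇒ [3, 4, 3, 3, 3, 5, 5, 5, 4, 5]
4>3: swap(1,4), hi=3 ⇒ [3, 3, 3, 3, 4, 5, 5, 5, 4, 5]
3=3: mid=2
3=3: mid=3
3=3: mid=4
done. lo=0 hi=3; v=[3, 3, 3, 3, 4, 5, 5, 5, 4, 5]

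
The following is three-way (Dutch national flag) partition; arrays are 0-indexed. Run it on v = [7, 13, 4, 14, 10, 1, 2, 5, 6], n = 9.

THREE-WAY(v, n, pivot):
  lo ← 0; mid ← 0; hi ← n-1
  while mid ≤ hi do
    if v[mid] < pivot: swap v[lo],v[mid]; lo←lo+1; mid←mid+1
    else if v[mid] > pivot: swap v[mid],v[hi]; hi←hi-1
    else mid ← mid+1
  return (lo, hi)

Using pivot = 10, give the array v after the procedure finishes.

[7, 6, 4, 5, 1, 2, 10, 14, 13]

pivot = 10; lo=0, mid=0, hi=8
v[mid]=7<10: swap v[0],v[0]; lo=1,mid=1 → [7, 13, 4, 14, 10, 1, 2, 5, 6]
v[mid]=13>10: swap v[1],v[8]; hi=7 → [7, 6, 4, 14, 10, 1, 2, 5, 13]
v[mid]=6<10: swap v[1],v[1]; lo=2,mid=2 → [7, 6, 4, 14, 10, 1, 2, 5, 13]
v[mid]=4<10: swap v[2],v[2]; lo=3,mid=3 → [7, 6, 4, 14, 10, 1, 2, 5, 13]
v[mid]=14>10: swap v[3],v[7]; hi=6 → [7, 6, 4, 5, 10, 1, 2, 14, 13]
v[mid]=5<10: swap v[3],v[3]; lo=4,mid=4 → [7, 6, 4, 5, 10, 1, 2, 14, 13]
v[mid]=10=10: mid=5
v[mid]=1<10: swap v[4],v[5]; lo=5,mid=6 → [7, 6, 4, 5, 1, 10, 2, 14, 13]
v[mid]=2<10: swap v[5],v[6]; lo=6,mid=7 → [7, 6, 4, 5, 1, 2, 10, 14, 13]
end: lo=6, hi=6; v = [7, 6, 4, 5, 1, 2, 10, 14, 13]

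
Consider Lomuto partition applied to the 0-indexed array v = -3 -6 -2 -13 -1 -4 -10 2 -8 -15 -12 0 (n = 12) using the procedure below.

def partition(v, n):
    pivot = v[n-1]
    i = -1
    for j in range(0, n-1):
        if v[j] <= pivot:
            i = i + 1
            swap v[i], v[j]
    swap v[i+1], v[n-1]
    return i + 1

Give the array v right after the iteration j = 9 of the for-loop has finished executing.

-3 -6 -2 -13 -1 -4 -10 -8 -15 2 -12 0

pivot=0, i=-1
j=0: -3≤0, i=0, swap(0,0) ⇒ -3 -6 -2 -13 -1 -4 -10 2 -8 -15 -12 0
j=1: -6≤0, i=1, swap(1,1) ⇒ -3 -6 -2 -13 -1 -4 -10 2 -8 -15 -12 0
j=2: -2≤0, i=2, swap(2,2) ⇒ -3 -6 -2 -13 -1 -4 -10 2 -8 -15 -12 0
j=3: -13≤0, i=3, swap(3,3) ⇒ -3 -6 -2 -13 -1 -4 -10 2 -8 -15 -12 0
j=4: -1≤0, i=4, swap(4,4) ⇒ -3 -6 -2 -13 -1 -4 -10 2 -8 -15 -12 0
j=5: -4≤0, i=5, swap(5,5) ⇒ -3 -6 -2 -13 -1 -4 -10 2 -8 -15 -12 0
j=6: -10≤0, i=6, swap(6,6) ⇒ -3 -6 -2 -13 -1 -4 -10 2 -8 -15 -12 0
j=7: 2>0, skip
j=8: -8≤0, i=7, swap(7,8) ⇒ -3 -6 -2 -13 -1 -4 -10 -8 2 -15 -12 0
j=9: -15≤0, i=8, swap(8,9) ⇒ -3 -6 -2 -13 -1 -4 -10 -8 -15 2 -12 0
(after j=9) v = -3 -6 -2 -13 -1 -4 -10 -8 -15 2 -12 0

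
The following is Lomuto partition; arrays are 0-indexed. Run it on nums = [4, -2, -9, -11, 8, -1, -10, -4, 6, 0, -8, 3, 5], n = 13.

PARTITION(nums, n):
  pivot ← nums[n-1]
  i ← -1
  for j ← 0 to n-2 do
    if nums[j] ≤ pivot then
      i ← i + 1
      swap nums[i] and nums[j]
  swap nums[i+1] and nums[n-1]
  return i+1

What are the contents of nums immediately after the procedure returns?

[4, -2, -9, -11, -1, -10, -4, 0, -8, 3, 5, 8, 6]

pivot=5, i=-1
j=0: 4≤5, i=0, swap(0,0) ⇒ [4, -2, -9, -11, 8, -1, -10, -4, 6, 0, -8, 3, 5]
j=1: -2≤5, i=1, swap(1,1) ⇒ [4, -2, -9, -11, 8, -1, -10, -4, 6, 0, -8, 3, 5]
j=2: -9≤5, i=2, swap(2,2) ⇒ [4, -2, -9, -11, 8, -1, -10, -4, 6, 0, -8, 3, 5]
j=3: -11≤5, i=3, swap(3,3) ⇒ [4, -2, -9, -11, 8, -1, -10, -4, 6, 0, -8, 3, 5]
j=4: 8>5, skip
j=5: -1≤5, i=4, swap(4,5) ⇒ [4, -2, -9, -11, -1, 8, -10, -4, 6, 0, -8, 3, 5]
j=6: -10≤5, i=5, swap(5,6) ⇒ [4, -2, -9, -11, -1, -10, 8, -4, 6, 0, -8, 3, 5]
j=7: -4≤5, i=6, swap(6,7) ⇒ [4, -2, -9, -11, -1, -10, -4, 8, 6, 0, -8, 3, 5]
j=8: 6>5, skip
j=9: 0≤5, i=7, swap(7,9) ⇒ [4, -2, -9, -11, -1, -10, -4, 0, 6, 8, -8, 3, 5]
j=10: -8≤5, i=8, swap(8,10) ⇒ [4, -2, -9, -11, -1, -10, -4, 0, -8, 8, 6, 3, 5]
j=11: 3≤5, i=9, swap(9,11) ⇒ [4, -2, -9, -11, -1, -10, -4, 0, -8, 3, 6, 8, 5]
swap(10,12) ⇒ [4, -2, -9, -11, -1, -10, -4, 0, -8, 3, 5, 8, 6]; return 10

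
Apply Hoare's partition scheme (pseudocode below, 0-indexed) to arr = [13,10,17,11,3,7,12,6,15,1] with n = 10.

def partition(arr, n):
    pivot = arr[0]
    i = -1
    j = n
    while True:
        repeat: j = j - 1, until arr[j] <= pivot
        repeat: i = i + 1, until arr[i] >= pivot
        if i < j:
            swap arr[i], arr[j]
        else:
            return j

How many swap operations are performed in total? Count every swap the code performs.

pivot = arr[0] = 13; i = -1, j = 10
j→9 (arr[9]=1≤13), i→0 (arr[0]=13≥13); i<j, swap → [1,10,17,11,3,7,12,6,15,13]
j→7 (arr[7]=6≤13), i→2 (arr[2]=17≥13); i<j, swap → [1,10,6,11,3,7,12,17,15,13]
j→6, i→7; i≥j, return j=6. arr = [1,10,6,11,3,7,12,17,15,13]

2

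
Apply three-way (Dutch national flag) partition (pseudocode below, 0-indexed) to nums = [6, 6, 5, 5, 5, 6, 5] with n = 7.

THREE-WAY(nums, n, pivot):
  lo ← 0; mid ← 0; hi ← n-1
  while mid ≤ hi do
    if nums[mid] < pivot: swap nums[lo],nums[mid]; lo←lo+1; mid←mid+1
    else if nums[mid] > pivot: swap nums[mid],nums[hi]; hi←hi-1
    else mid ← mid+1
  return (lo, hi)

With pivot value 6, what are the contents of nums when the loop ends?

[5, 5, 5, 5, 6, 6, 6]

lo=0 mid=0 hi=6
6=6: mid=1
6=6: mid=2
5<6: swap(0,2), lo=1 mid=3 ⇒ [5, 6, 6, 5, 5, 6, 5]
5<6: swap(1,3), lo=2 mid=4 ⇒ [5, 5, 6, 6, 5, 6, 5]
5<6: swap(2,4), lo=3 mid=5 ⇒ [5, 5, 5, 6, 6, 6, 5]
6=6: mid=6
5<6: swap(3,6), lo=4 mid=7 ⇒ [5, 5, 5, 5, 6, 6, 6]
done. lo=4 hi=6; nums=[5, 5, 5, 5, 6, 6, 6]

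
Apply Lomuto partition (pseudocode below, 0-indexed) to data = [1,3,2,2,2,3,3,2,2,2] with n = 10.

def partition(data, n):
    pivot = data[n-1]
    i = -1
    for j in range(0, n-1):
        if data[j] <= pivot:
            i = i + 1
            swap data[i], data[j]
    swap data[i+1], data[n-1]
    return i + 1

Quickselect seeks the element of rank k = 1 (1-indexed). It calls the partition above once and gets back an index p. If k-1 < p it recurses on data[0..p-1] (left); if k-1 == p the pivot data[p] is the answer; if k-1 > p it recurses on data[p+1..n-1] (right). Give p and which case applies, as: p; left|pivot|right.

6; left

pivot = data[9] = 2; i = -1
j=0: data[0]=1 ≤ 2 → i=0, swap data[0],data[0] (no change) → [1,3,2,2,2,3,3,2,2,2]
j=1: data[1]=3 > 2 → no swap
j=2: data[2]=2 ≤ 2 → i=1, swap data[1],data[2] → [1,2,3,2,2,3,3,2,2,2]
j=3: data[3]=2 ≤ 2 → i=2, swap data[2],data[3] → [1,2,2,3,2,3,3,2,2,2]
j=4: data[4]=2 ≤ 2 → i=3, swap data[3],data[4] → [1,2,2,2,3,3,3,2,2,2]
j=5: data[5]=3 > 2 → no swap
j=6: data[6]=3 > 2 → no swap
j=7: data[7]=2 ≤ 2 → i=4, swap data[4],data[7] → [1,2,2,2,2,3,3,3,2,2]
j=8: data[8]=2 ≤ 2 → i=5, swap data[5],data[8] → [1,2,2,2,2,2,3,3,3,2]
final swap data[6],data[9] → [1,2,2,2,2,2,2,3,3,3]; return 6
p = 6; k-1 = 0 < 6 ⇒ left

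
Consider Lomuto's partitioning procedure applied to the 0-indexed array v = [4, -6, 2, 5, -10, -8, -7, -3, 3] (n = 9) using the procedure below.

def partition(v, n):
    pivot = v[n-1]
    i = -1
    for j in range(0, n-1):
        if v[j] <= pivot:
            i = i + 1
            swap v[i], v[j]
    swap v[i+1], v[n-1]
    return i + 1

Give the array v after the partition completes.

[-6, 2, -10, -8, -7, -3, 3, 5, 4]

pivot = v[8] = 3; i = -1
j=0: v[0]=4 > 3 → no swap
j=1: v[1]=-6 ≤ 3 → i=0, swap v[0],v[1] → [-6, 4, 2, 5, -10, -8, -7, -3, 3]
j=2: v[2]=2 ≤ 3 → i=1, swap v[1],v[2] → [-6, 2, 4, 5, -10, -8, -7, -3, 3]
j=3: v[3]=5 > 3 → no swap
j=4: v[4]=-10 ≤ 3 → i=2, swap v[2],v[4] → [-6, 2, -10, 5, 4, -8, -7, -3, 3]
j=5: v[5]=-8 ≤ 3 → i=3, swap v[3],v[5] → [-6, 2, -10, -8, 4, 5, -7, -3, 3]
j=6: v[6]=-7 ≤ 3 → i=4, swap v[4],v[6] → [-6, 2, -10, -8, -7, 5, 4, -3, 3]
j=7: v[7]=-3 ≤ 3 → i=5, swap v[5],v[7] → [-6, 2, -10, -8, -7, -3, 4, 5, 3]
final swap v[6],v[8] → [-6, 2, -10, -8, -7, -3, 3, 5, 4]; return 6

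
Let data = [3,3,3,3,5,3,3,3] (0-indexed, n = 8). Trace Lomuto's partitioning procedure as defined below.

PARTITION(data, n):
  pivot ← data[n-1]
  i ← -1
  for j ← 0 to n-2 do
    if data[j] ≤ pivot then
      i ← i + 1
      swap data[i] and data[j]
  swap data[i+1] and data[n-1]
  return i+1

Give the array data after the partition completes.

[3,3,3,3,3,3,3,5]

pivot = data[7] = 3; i = -1
j=0: data[0]=3 ≤ 3 → i=0, swap data[0],data[0] (no change) → [3,3,3,3,5,3,3,3]
j=1: data[1]=3 ≤ 3 → i=1, swap data[1],data[1] (no change) → [3,3,3,3,5,3,3,3]
j=2: data[2]=3 ≤ 3 → i=2, swap data[2],data[2] (no change) → [3,3,3,3,5,3,3,3]
j=3: data[3]=3 ≤ 3 → i=3, swap data[3],data[3] (no change) → [3,3,3,3,5,3,3,3]
j=4: data[4]=5 > 3 → no swap
j=5: data[5]=3 ≤ 3 → i=4, swap data[4],data[5] → [3,3,3,3,3,5,3,3]
j=6: data[6]=3 ≤ 3 → i=5, swap data[5],data[6] → [3,3,3,3,3,3,5,3]
final swap data[6],data[7] → [3,3,3,3,3,3,3,5]; return 6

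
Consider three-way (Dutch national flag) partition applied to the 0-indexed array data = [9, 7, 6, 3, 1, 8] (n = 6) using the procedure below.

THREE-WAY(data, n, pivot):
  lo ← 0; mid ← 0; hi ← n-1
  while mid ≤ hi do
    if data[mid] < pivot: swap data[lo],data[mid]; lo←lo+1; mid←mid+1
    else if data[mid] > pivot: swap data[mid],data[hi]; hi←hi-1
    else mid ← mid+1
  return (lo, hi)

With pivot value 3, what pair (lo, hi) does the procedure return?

(1, 1)

lo=0 mid=0 hi=5
9>3: swap(0,5), hi=4 ⇒ [8, 7, 6, 3, 1, 9]
8>3: swap(0,4), hi=3 ⇒ [1, 7, 6, 3, 8, 9]
1<3: swap(0,0), lo=1 mid=1 ⇒ [1, 7, 6, 3, 8, 9]
7>3: swap(1,3), hi=2 ⇒ [1, 3, 6, 7, 8, 9]
3=3: mid=2
6>3: swap(2,2), hi=1 ⇒ [1, 3, 6, 7, 8, 9]
done. lo=1 hi=1; data=[1, 3, 6, 7, 8, 9]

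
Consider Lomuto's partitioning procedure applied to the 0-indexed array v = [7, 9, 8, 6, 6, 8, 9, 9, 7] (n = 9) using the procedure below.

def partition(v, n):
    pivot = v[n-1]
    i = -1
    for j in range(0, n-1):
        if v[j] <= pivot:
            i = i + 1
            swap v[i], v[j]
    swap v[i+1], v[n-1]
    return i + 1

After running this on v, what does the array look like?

[7, 6, 6, 7, 8, 8, 9, 9, 9]

pivot = v[8] = 7; i = -1
j=0: v[0]=7 ≤ 7 → i=0, swap v[0],v[0] (no change) → [7, 9, 8, 6, 6, 8, 9, 9, 7]
j=1: v[1]=9 > 7 → no swap
j=2: v[2]=8 > 7 → no swap
j=3: v[3]=6 ≤ 7 → i=1, swap v[1],v[3] → [7, 6, 8, 9, 6, 8, 9, 9, 7]
j=4: v[4]=6 ≤ 7 → i=2, swap v[2],v[4] → [7, 6, 6, 9, 8, 8, 9, 9, 7]
j=5: v[5]=8 > 7 → no swap
j=6: v[6]=9 > 7 → no swap
j=7: v[7]=9 > 7 → no swap
final swap v[3],v[8] → [7, 6, 6, 7, 8, 8, 9, 9, 9]; return 3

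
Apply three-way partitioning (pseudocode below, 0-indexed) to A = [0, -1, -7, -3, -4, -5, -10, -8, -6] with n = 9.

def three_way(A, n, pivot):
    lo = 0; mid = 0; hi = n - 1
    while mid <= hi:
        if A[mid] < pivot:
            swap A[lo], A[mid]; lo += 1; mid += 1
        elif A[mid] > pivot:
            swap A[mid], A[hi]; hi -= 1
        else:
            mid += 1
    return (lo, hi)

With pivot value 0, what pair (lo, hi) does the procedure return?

lo=0 mid=0 hi=8
0=0: mid=1
-1<0: swap(0,1), lo=1 mid=2 ⇒ [-1, 0, -7, -3, -4, -5, -10, -8, -6]
-7<0: swap(1,2), lo=2 mid=3 ⇒ [-1, -7, 0, -3, -4, -5, -10, -8, -6]
-3<0: swap(2,3), lo=3 mid=4 ⇒ [-1, -7, -3, 0, -4, -5, -10, -8, -6]
-4<0: swap(3,4), lo=4 mid=5 ⇒ [-1, -7, -3, -4, 0, -5, -10, -8, -6]
-5<0: swap(4,5), lo=5 mid=6 ⇒ [-1, -7, -3, -4, -5, 0, -10, -8, -6]
-10<0: swap(5,6), lo=6 mid=7 ⇒ [-1, -7, -3, -4, -5, -10, 0, -8, -6]
-8<0: swap(6,7), lo=7 mid=8 ⇒ [-1, -7, -3, -4, -5, -10, -8, 0, -6]
-6<0: swap(7,8), lo=8 mid=9 ⇒ [-1, -7, -3, -4, -5, -10, -8, -6, 0]
done. lo=8 hi=8; A=[-1, -7, -3, -4, -5, -10, -8, -6, 0]

(8, 8)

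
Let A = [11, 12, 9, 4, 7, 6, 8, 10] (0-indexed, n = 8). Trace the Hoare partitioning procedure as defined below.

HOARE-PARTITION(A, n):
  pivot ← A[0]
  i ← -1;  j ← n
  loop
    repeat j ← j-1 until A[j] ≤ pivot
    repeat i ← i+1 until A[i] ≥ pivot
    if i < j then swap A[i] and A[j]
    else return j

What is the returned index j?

pivot = A[0] = 11; i = -1, j = 8
j→7 (A[7]=10≤11), i→0 (A[0]=11≥11); i<j, swap → [10, 12, 9, 4, 7, 6, 8, 11]
j→6 (A[6]=8≤11), i→1 (A[1]=12≥11); i<j, swap → [10, 8, 9, 4, 7, 6, 12, 11]
j→5, i→6; i≥j, return j=5. A = [10, 8, 9, 4, 7, 6, 12, 11]

5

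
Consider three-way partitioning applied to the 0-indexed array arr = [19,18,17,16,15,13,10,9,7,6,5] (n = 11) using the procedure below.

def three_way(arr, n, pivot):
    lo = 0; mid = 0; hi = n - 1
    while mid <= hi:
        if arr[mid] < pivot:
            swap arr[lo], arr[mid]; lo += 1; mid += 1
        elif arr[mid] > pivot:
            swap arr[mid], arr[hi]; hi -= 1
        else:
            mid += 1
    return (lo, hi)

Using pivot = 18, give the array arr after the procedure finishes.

lo=0 mid=0 hi=10
19>18: swap(0,10), hi=9 ⇒ [5,18,17,16,15,13,10,9,7,6,19]
5<18: swap(0,0), lo=1 mid=1 ⇒ [5,18,17,16,15,13,10,9,7,6,19]
18=18: mid=2
17<18: swap(1,2), lo=2 mid=3 ⇒ [5,17,18,16,15,13,10,9,7,6,19]
16<18: swap(2,3), lo=3 mid=4 ⇒ [5,17,16,18,15,13,10,9,7,6,19]
15<18: swap(3,4), lo=4 mid=5 ⇒ [5,17,16,15,18,13,10,9,7,6,19]
13<18: swap(4,5), lo=5 mid=6 ⇒ [5,17,16,15,13,18,10,9,7,6,19]
10<18: swap(5,6), lo=6 mid=7 ⇒ [5,17,16,15,13,10,18,9,7,6,19]
9<18: swap(6,7), lo=7 mid=8 ⇒ [5,17,16,15,13,10,9,18,7,6,19]
7<18: swap(7,8), lo=8 mid=9 ⇒ [5,17,16,15,13,10,9,7,18,6,19]
6<18: swap(8,9), lo=9 mid=10 ⇒ [5,17,16,15,13,10,9,7,6,18,19]
done. lo=9 hi=9; arr=[5,17,16,15,13,10,9,7,6,18,19]

[5,17,16,15,13,10,9,7,6,18,19]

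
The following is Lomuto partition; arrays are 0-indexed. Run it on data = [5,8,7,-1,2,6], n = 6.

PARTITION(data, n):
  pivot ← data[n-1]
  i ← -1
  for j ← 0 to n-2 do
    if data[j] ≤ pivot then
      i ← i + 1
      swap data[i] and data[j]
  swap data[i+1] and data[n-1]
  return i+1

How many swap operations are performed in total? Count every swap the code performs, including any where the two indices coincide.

4

pivot=6, i=-1
j=0: 5≤6, i=0, swap(0,0) ⇒ [5,8,7,-1,2,6]
j=1: 8>6, skip
j=2: 7>6, skip
j=3: -1≤6, i=1, swap(1,3) ⇒ [5,-1,7,8,2,6]
j=4: 2≤6, i=2, swap(2,4) ⇒ [5,-1,2,8,7,6]
swap(3,5) ⇒ [5,-1,2,6,7,8]; return 3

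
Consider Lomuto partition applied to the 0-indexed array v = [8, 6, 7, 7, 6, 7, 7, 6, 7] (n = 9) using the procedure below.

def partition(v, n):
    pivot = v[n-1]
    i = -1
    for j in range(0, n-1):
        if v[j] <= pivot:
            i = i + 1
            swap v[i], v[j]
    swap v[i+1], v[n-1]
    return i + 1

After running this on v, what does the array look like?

[6, 7, 7, 6, 7, 7, 6, 7, 8]

pivot=7, i=-1
j=0: 8>7, skip
j=1: 6≤7, i=0, swap(0,1) ⇒ [6, 8, 7, 7, 6, 7, 7, 6, 7]
j=2: 7≤7, i=1, swap(1,2) ⇒ [6, 7, 8, 7, 6, 7, 7, 6, 7]
j=3: 7≤7, i=2, swap(2,3) ⇒ [6, 7, 7, 8, 6, 7, 7, 6, 7]
j=4: 6≤7, i=3, swap(3,4) ⇒ [6, 7, 7, 6, 8, 7, 7, 6, 7]
j=5: 7≤7, i=4, swap(4,5) ⇒ [6, 7, 7, 6, 7, 8, 7, 6, 7]
j=6: 7≤7, i=5, swap(5,6) ⇒ [6, 7, 7, 6, 7, 7, 8, 6, 7]
j=7: 6≤7, i=6, swap(6,7) ⇒ [6, 7, 7, 6, 7, 7, 6, 8, 7]
swap(7,8) ⇒ [6, 7, 7, 6, 7, 7, 6, 7, 8]; return 7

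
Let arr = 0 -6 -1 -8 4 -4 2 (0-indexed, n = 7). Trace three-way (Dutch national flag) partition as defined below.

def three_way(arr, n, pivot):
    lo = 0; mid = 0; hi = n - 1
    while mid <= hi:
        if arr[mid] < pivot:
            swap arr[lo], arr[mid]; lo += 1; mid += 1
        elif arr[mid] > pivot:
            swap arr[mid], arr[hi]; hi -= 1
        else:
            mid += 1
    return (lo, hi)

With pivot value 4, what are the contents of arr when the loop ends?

lo=0 mid=0 hi=6
0<4: swap(0,0), lo=1 mid=1 ⇒ 0 -6 -1 -8 4 -4 2
-6<4: swap(1,1), lo=2 mid=2 ⇒ 0 -6 -1 -8 4 -4 2
-1<4: swap(2,2), lo=3 mid=3 ⇒ 0 -6 -1 -8 4 -4 2
-8<4: swap(3,3), lo=4 mid=4 ⇒ 0 -6 -1 -8 4 -4 2
4=4: mid=5
-4<4: swap(4,5), lo=5 mid=6 ⇒ 0 -6 -1 -8 -4 4 2
2<4: swap(5,6), lo=6 mid=7 ⇒ 0 -6 -1 -8 -4 2 4
done. lo=6 hi=6; arr=0 -6 -1 -8 -4 2 4

0 -6 -1 -8 -4 2 4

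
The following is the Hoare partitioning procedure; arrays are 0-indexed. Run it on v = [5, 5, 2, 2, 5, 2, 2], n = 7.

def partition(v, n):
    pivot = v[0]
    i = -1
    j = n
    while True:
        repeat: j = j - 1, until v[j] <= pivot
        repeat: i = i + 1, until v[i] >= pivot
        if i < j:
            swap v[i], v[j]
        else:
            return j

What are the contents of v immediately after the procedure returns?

[2, 2, 2, 2, 5, 5, 5]

pivot = v[0] = 5; i = -1, j = 7
j→6 (v[6]=2≤5), i→0 (v[0]=5≥5); i<j, swap → [2, 5, 2, 2, 5, 2, 5]
j→5 (v[5]=2≤5), i→1 (v[1]=5≥5); i<j, swap → [2, 2, 2, 2, 5, 5, 5]
j→4, i→4; i≥j, return j=4. v = [2, 2, 2, 2, 5, 5, 5]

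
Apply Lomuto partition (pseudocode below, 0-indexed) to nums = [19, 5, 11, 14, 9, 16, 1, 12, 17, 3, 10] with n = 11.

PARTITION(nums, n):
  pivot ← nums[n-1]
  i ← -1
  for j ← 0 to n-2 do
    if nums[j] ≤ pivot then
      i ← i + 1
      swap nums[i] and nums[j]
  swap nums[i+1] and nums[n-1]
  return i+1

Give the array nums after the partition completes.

[5, 9, 1, 3, 10, 16, 11, 12, 17, 14, 19]

pivot=10, i=-1
j=0: 19>10, skip
j=1: 5≤10, i=0, swap(0,1) ⇒ [5, 19, 11, 14, 9, 16, 1, 12, 17, 3, 10]
j=2: 11>10, skip
j=3: 14>10, skip
j=4: 9≤10, i=1, swap(1,4) ⇒ [5, 9, 11, 14, 19, 16, 1, 12, 17, 3, 10]
j=5: 16>10, skip
j=6: 1≤10, i=2, swap(2,6) ⇒ [5, 9, 1, 14, 19, 16, 11, 12, 17, 3, 10]
j=7: 12>10, skip
j=8: 17>10, skip
j=9: 3≤10, i=3, swap(3,9) ⇒ [5, 9, 1, 3, 19, 16, 11, 12, 17, 14, 10]
swap(4,10) ⇒ [5, 9, 1, 3, 10, 16, 11, 12, 17, 14, 19]; return 4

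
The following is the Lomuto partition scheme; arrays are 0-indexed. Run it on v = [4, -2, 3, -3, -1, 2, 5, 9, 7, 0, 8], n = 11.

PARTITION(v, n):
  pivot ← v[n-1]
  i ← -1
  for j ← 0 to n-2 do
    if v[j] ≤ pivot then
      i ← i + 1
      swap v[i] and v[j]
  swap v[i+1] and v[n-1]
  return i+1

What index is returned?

pivot = v[10] = 8; i = -1
j=0: v[0]=4 ≤ 8 → i=0, swap v[0],v[0] (no change) → [4, -2, 3, -3, -1, 2, 5, 9, 7, 0, 8]
j=1: v[1]=-2 ≤ 8 → i=1, swap v[1],v[1] (no change) → [4, -2, 3, -3, -1, 2, 5, 9, 7, 0, 8]
j=2: v[2]=3 ≤ 8 → i=2, swap v[2],v[2] (no change) → [4, -2, 3, -3, -1, 2, 5, 9, 7, 0, 8]
j=3: v[3]=-3 ≤ 8 → i=3, swap v[3],v[3] (no change) → [4, -2, 3, -3, -1, 2, 5, 9, 7, 0, 8]
j=4: v[4]=-1 ≤ 8 → i=4, swap v[4],v[4] (no change) → [4, -2, 3, -3, -1, 2, 5, 9, 7, 0, 8]
j=5: v[5]=2 ≤ 8 → i=5, swap v[5],v[5] (no change) → [4, -2, 3, -3, -1, 2, 5, 9, 7, 0, 8]
j=6: v[6]=5 ≤ 8 → i=6, swap v[6],v[6] (no change) → [4, -2, 3, -3, -1, 2, 5, 9, 7, 0, 8]
j=7: v[7]=9 > 8 → no swap
j=8: v[8]=7 ≤ 8 → i=7, swap v[7],v[8] → [4, -2, 3, -3, -1, 2, 5, 7, 9, 0, 8]
j=9: v[9]=0 ≤ 8 → i=8, swap v[8],v[9] → [4, -2, 3, -3, -1, 2, 5, 7, 0, 9, 8]
final swap v[9],v[10] → [4, -2, 3, -3, -1, 2, 5, 7, 0, 8, 9]; return 9

9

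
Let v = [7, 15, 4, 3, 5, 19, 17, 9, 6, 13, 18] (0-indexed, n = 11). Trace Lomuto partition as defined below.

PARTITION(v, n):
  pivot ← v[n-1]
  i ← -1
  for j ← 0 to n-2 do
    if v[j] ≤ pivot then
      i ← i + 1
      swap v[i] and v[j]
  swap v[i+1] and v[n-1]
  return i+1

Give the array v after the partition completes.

[7, 15, 4, 3, 5, 17, 9, 6, 13, 18, 19]

pivot = v[10] = 18; i = -1
j=0: v[0]=7 ≤ 18 → i=0, swap v[0],v[0] (no change) → [7, 15, 4, 3, 5, 19, 17, 9, 6, 13, 18]
j=1: v[1]=15 ≤ 18 → i=1, swap v[1],v[1] (no change) → [7, 15, 4, 3, 5, 19, 17, 9, 6, 13, 18]
j=2: v[2]=4 ≤ 18 → i=2, swap v[2],v[2] (no change) → [7, 15, 4, 3, 5, 19, 17, 9, 6, 13, 18]
j=3: v[3]=3 ≤ 18 → i=3, swap v[3],v[3] (no change) → [7, 15, 4, 3, 5, 19, 17, 9, 6, 13, 18]
j=4: v[4]=5 ≤ 18 → i=4, swap v[4],v[4] (no change) → [7, 15, 4, 3, 5, 19, 17, 9, 6, 13, 18]
j=5: v[5]=19 > 18 → no swap
j=6: v[6]=17 ≤ 18 → i=5, swap v[5],v[6] → [7, 15, 4, 3, 5, 17, 19, 9, 6, 13, 18]
j=7: v[7]=9 ≤ 18 → i=6, swap v[6],v[7] → [7, 15, 4, 3, 5, 17, 9, 19, 6, 13, 18]
j=8: v[8]=6 ≤ 18 → i=7, swap v[7],v[8] → [7, 15, 4, 3, 5, 17, 9, 6, 19, 13, 18]
j=9: v[9]=13 ≤ 18 → i=8, swap v[8],v[9] → [7, 15, 4, 3, 5, 17, 9, 6, 13, 19, 18]
final swap v[9],v[10] → [7, 15, 4, 3, 5, 17, 9, 6, 13, 18, 19]; return 9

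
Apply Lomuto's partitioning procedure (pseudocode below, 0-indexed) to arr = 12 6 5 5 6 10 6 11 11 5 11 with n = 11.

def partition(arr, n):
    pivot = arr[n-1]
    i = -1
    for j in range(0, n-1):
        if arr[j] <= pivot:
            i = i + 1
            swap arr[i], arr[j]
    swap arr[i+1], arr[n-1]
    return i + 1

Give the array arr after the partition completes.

6 5 5 6 10 6 11 11 5 11 12

pivot=11, i=-1
j=0: 12>11, skip
j=1: 6≤11, i=0, swap(0,1) ⇒ 6 12 5 5 6 10 6 11 11 5 11
j=2: 5≤11, i=1, swap(1,2) ⇒ 6 5 12 5 6 10 6 11 11 5 11
j=3: 5≤11, i=2, swap(2,3) ⇒ 6 5 5 12 6 10 6 11 11 5 11
j=4: 6≤11, i=3, swap(3,4) ⇒ 6 5 5 6 12 10 6 11 11 5 11
j=5: 10≤11, i=4, swap(4,5) ⇒ 6 5 5 6 10 12 6 11 11 5 11
j=6: 6≤11, i=5, swap(5,6) ⇒ 6 5 5 6 10 6 12 11 11 5 11
j=7: 11≤11, i=6, swap(6,7) ⇒ 6 5 5 6 10 6 11 12 11 5 11
j=8: 11≤11, i=7, swap(7,8) ⇒ 6 5 5 6 10 6 11 11 12 5 11
j=9: 5≤11, i=8, swap(8,9) ⇒ 6 5 5 6 10 6 11 11 5 12 11
swap(9,10) ⇒ 6 5 5 6 10 6 11 11 5 11 12; return 9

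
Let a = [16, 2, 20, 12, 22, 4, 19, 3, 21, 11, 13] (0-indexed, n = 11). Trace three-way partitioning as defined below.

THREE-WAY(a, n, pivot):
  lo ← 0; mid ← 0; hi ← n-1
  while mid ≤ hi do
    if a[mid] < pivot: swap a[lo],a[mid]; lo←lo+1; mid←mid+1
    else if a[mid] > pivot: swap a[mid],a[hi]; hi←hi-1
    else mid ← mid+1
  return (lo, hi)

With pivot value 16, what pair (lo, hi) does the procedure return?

lo=0 mid=0 hi=10
16=16: mid=1
2<16: swap(0,1), lo=1 mid=2 ⇒ [2, 16, 20, 12, 22, 4, 19, 3, 21, 11, 13]
20>16: swap(2,10), hi=9 ⇒ [2, 16, 13, 12, 22, 4, 19, 3, 21, 11, 20]
13<16: swap(1,2), lo=2 mid=3 ⇒ [2, 13, 16, 12, 22, 4, 19, 3, 21, 11, 20]
12<16: swap(2,3), lo=3 mid=4 ⇒ [2, 13, 12, 16, 22, 4, 19, 3, 21, 11, 20]
22>16: swap(4,9), hi=8 ⇒ [2, 13, 12, 16, 11, 4, 19, 3, 21, 22, 20]
11<16: swap(3,4), lo=4 mid=5 ⇒ [2, 13, 12, 11, 16, 4, 19, 3, 21, 22, 20]
4<16: swap(4,5), lo=5 mid=6 ⇒ [2, 13, 12, 11, 4, 16, 19, 3, 21, 22, 20]
19>16: swap(6,8), hi=7 ⇒ [2, 13, 12, 11, 4, 16, 21, 3, 19, 22, 20]
21>16: swap(6,7), hi=6 ⇒ [2, 13, 12, 11, 4, 16, 3, 21, 19, 22, 20]
3<16: swap(5,6), lo=6 mid=7 ⇒ [2, 13, 12, 11, 4, 3, 16, 21, 19, 22, 20]
done. lo=6 hi=6; a=[2, 13, 12, 11, 4, 3, 16, 21, 19, 22, 20]

(6, 6)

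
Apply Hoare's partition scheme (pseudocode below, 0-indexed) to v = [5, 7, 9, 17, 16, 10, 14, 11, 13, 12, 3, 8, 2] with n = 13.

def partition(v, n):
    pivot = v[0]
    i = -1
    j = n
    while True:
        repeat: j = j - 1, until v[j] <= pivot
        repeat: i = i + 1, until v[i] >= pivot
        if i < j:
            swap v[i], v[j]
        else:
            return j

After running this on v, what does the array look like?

pivot=5
j stops at 12 (2), i stops at 0 (5); swap ⇒ [2, 7, 9, 17, 16, 10, 14, 11, 13, 12, 3, 8, 5]
j stops at 10 (3), i stops at 1 (7); swap ⇒ [2, 3, 9, 17, 16, 10, 14, 11, 13, 12, 7, 8, 5]
j stops at 1, i stops at 2; i≥j ⇒ return 1. v=[2, 3, 9, 17, 16, 10, 14, 11, 13, 12, 7, 8, 5]

[2, 3, 9, 17, 16, 10, 14, 11, 13, 12, 7, 8, 5]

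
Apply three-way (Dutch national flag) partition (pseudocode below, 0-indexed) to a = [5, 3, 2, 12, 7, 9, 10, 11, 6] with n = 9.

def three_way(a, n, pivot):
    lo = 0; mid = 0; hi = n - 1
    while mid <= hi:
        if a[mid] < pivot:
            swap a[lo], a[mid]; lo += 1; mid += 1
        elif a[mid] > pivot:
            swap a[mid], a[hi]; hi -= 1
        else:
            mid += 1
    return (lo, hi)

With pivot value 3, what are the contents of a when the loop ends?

pivot = 3; lo=0, mid=0, hi=8
a[mid]=5>3: swap a[0],a[8]; hi=7 → [6, 3, 2, 12, 7, 9, 10, 11, 5]
a[mid]=6>3: swap a[0],a[7]; hi=6 → [11, 3, 2, 12, 7, 9, 10, 6, 5]
a[mid]=11>3: swap a[0],a[6]; hi=5 → [10, 3, 2, 12, 7, 9, 11, 6, 5]
a[mid]=10>3: swap a[0],a[5]; hi=4 → [9, 3, 2, 12, 7, 10, 11, 6, 5]
a[mid]=9>3: swap a[0],a[4]; hi=3 → [7, 3, 2, 12, 9, 10, 11, 6, 5]
a[mid]=7>3: swap a[0],a[3]; hi=2 → [12, 3, 2, 7, 9, 10, 11, 6, 5]
a[mid]=12>3: swap a[0],a[2]; hi=1 → [2, 3, 12, 7, 9, 10, 11, 6, 5]
a[mid]=2<3: swap a[0],a[0]; lo=1,mid=1 → [2, 3, 12, 7, 9, 10, 11, 6, 5]
a[mid]=3=3: mid=2
end: lo=1, hi=1; a = [2, 3, 12, 7, 9, 10, 11, 6, 5]

[2, 3, 12, 7, 9, 10, 11, 6, 5]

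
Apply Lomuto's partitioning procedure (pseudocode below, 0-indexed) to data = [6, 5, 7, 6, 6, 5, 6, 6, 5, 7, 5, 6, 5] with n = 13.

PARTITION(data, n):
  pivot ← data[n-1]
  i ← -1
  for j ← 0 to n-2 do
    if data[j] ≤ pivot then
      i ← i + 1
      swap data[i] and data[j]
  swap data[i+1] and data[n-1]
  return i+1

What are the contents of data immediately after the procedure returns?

[5, 5, 5, 5, 5, 6, 6, 6, 7, 7, 6, 6, 6]

pivot=5, i=-1
j=0: 6>5, skip
j=1: 5≤5, i=0, swap(0,1) ⇒ [5, 6, 7, 6, 6, 5, 6, 6, 5, 7, 5, 6, 5]
j=2: 7>5, skip
j=3: 6>5, skip
j=4: 6>5, skip
j=5: 5≤5, i=1, swap(1,5) ⇒ [5, 5, 7, 6, 6, 6, 6, 6, 5, 7, 5, 6, 5]
j=6: 6>5, skip
j=7: 6>5, skip
j=8: 5≤5, i=2, swap(2,8) ⇒ [5, 5, 5, 6, 6, 6, 6, 6, 7, 7, 5, 6, 5]
j=9: 7>5, skip
j=10: 5≤5, i=3, swap(3,10) ⇒ [5, 5, 5, 5, 6, 6, 6, 6, 7, 7, 6, 6, 5]
j=11: 6>5, skip
swap(4,12) ⇒ [5, 5, 5, 5, 5, 6, 6, 6, 7, 7, 6, 6, 6]; return 4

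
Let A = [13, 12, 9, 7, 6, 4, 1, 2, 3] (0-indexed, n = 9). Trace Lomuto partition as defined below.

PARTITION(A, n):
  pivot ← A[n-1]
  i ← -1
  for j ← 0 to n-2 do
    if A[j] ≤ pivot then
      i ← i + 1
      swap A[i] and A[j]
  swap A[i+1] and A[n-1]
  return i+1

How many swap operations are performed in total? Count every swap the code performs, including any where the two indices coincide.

3

pivot = A[8] = 3; i = -1
j=0: A[0]=13 > 3 → no swap
j=1: A[1]=12 > 3 → no swap
j=2: A[2]=9 > 3 → no swap
j=3: A[3]=7 > 3 → no swap
j=4: A[4]=6 > 3 → no swap
j=5: A[5]=4 > 3 → no swap
j=6: A[6]=1 ≤ 3 → i=0, swap A[0],A[6] → [1, 12, 9, 7, 6, 4, 13, 2, 3]
j=7: A[7]=2 ≤ 3 → i=1, swap A[1],A[7] → [1, 2, 9, 7, 6, 4, 13, 12, 3]
final swap A[2],A[8] → [1, 2, 3, 7, 6, 4, 13, 12, 9]; return 2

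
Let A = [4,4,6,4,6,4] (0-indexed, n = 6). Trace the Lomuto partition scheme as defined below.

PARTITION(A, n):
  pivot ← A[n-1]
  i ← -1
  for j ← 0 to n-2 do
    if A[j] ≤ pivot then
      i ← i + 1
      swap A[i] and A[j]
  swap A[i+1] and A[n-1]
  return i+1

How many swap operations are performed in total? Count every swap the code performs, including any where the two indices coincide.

pivot=4, i=-1
j=0: 4≤4, i=0, swap(0,0) ⇒ [4,4,6,4,6,4]
j=1: 4≤4, i=1, swap(1,1) ⇒ [4,4,6,4,6,4]
j=2: 6>4, skip
j=3: 4≤4, i=2, swap(2,3) ⇒ [4,4,4,6,6,4]
j=4: 6>4, skip
swap(3,5) ⇒ [4,4,4,4,6,6]; return 3

4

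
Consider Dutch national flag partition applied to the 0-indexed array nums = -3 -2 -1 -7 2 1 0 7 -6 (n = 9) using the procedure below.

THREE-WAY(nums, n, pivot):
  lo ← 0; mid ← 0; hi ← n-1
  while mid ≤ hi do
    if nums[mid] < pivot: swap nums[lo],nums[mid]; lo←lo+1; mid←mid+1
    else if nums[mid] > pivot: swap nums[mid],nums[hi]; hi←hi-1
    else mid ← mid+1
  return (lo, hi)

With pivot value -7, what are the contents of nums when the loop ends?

-7 -1 -2 2 1 0 7 -6 -3

lo=0 mid=0 hi=8
-3>-7: swap(0,8), hi=7 ⇒ -6 -2 -1 -7 2 1 0 7 -3
-6>-7: swap(0,7), hi=6 ⇒ 7 -2 -1 -7 2 1 0 -6 -3
7>-7: swap(0,6), hi=5 ⇒ 0 -2 -1 -7 2 1 7 -6 -3
0>-7: swap(0,5), hi=4 ⇒ 1 -2 -1 -7 2 0 7 -6 -3
1>-7: swap(0,4), hi=3 ⇒ 2 -2 -1 -7 1 0 7 -6 -3
2>-7: swap(0,3), hi=2 ⇒ -7 -2 -1 2 1 0 7 -6 -3
-7=-7: mid=1
-2>-7: swap(1,2), hi=1 ⇒ -7 -1 -2 2 1 0 7 -6 -3
-1>-7: swap(1,1), hi=0 ⇒ -7 -1 -2 2 1 0 7 -6 -3
done. lo=0 hi=0; nums=-7 -1 -2 2 1 0 7 -6 -3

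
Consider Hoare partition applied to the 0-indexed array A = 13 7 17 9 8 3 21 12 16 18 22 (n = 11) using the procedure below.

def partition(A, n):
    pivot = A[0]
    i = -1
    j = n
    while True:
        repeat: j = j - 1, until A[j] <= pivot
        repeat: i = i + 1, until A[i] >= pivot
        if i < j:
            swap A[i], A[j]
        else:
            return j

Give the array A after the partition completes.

12 7 3 9 8 17 21 13 16 18 22

pivot=13
j stops at 7 (12), i stops at 0 (13); swap ⇒ 12 7 17 9 8 3 21 13 16 18 22
j stops at 5 (3), i stops at 2 (17); swap ⇒ 12 7 3 9 8 17 21 13 16 18 22
j stops at 4, i stops at 5; i≥j ⇒ return 4. A=12 7 3 9 8 17 21 13 16 18 22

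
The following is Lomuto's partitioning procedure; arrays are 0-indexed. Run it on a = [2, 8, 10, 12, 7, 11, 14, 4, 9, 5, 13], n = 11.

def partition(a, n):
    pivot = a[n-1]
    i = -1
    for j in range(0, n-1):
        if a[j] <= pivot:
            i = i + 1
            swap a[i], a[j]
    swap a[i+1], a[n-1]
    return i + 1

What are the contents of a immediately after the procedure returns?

[2, 8, 10, 12, 7, 11, 4, 9, 5, 13, 14]

pivot = a[10] = 13; i = -1
j=0: a[0]=2 ≤ 13 → i=0, swap a[0],a[0] (no change) → [2, 8, 10, 12, 7, 11, 14, 4, 9, 5, 13]
j=1: a[1]=8 ≤ 13 → i=1, swap a[1],a[1] (no change) → [2, 8, 10, 12, 7, 11, 14, 4, 9, 5, 13]
j=2: a[2]=10 ≤ 13 → i=2, swap a[2],a[2] (no change) → [2, 8, 10, 12, 7, 11, 14, 4, 9, 5, 13]
j=3: a[3]=12 ≤ 13 → i=3, swap a[3],a[3] (no change) → [2, 8, 10, 12, 7, 11, 14, 4, 9, 5, 13]
j=4: a[4]=7 ≤ 13 → i=4, swap a[4],a[4] (no change) → [2, 8, 10, 12, 7, 11, 14, 4, 9, 5, 13]
j=5: a[5]=11 ≤ 13 → i=5, swap a[5],a[5] (no change) → [2, 8, 10, 12, 7, 11, 14, 4, 9, 5, 13]
j=6: a[6]=14 > 13 → no swap
j=7: a[7]=4 ≤ 13 → i=6, swap a[6],a[7] → [2, 8, 10, 12, 7, 11, 4, 14, 9, 5, 13]
j=8: a[8]=9 ≤ 13 → i=7, swap a[7],a[8] → [2, 8, 10, 12, 7, 11, 4, 9, 14, 5, 13]
j=9: a[9]=5 ≤ 13 → i=8, swap a[8],a[9] → [2, 8, 10, 12, 7, 11, 4, 9, 5, 14, 13]
final swap a[9],a[10] → [2, 8, 10, 12, 7, 11, 4, 9, 5, 13, 14]; return 9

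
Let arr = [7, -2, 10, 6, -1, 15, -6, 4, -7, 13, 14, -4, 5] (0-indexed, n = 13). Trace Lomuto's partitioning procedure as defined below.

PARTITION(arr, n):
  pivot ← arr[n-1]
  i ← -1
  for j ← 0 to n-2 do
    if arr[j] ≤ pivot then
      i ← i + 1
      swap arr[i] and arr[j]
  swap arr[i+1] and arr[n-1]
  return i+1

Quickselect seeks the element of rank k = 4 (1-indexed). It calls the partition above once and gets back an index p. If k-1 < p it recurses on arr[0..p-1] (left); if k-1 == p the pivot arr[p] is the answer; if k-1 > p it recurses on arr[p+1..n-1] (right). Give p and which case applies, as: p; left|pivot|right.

6; left

pivot=5, i=-1
j=0: 7>5, skip
j=1: -2≤5, i=0, swap(0,1) ⇒ [-2, 7, 10, 6, -1, 15, -6, 4, -7, 13, 14, -4, 5]
j=2: 10>5, skip
j=3: 6>5, skip
j=4: -1≤5, i=1, swap(1,4) ⇒ [-2, -1, 10, 6, 7, 15, -6, 4, -7, 13, 14, -4, 5]
j=5: 15>5, skip
j=6: -6≤5, i=2, swap(2,6) ⇒ [-2, -1, -6, 6, 7, 15, 10, 4, -7, 13, 14, -4, 5]
j=7: 4≤5, i=3, swap(3,7) ⇒ [-2, -1, -6, 4, 7, 15, 10, 6, -7, 13, 14, -4, 5]
j=8: -7≤5, i=4, swap(4,8) ⇒ [-2, -1, -6, 4, -7, 15, 10, 6, 7, 13, 14, -4, 5]
j=9: 13>5, skip
j=10: 14>5, skip
j=11: -4≤5, i=5, swap(5,11) ⇒ [-2, -1, -6, 4, -7, -4, 10, 6, 7, 13, 14, 15, 5]
swap(6,12) ⇒ [-2, -1, -6, 4, -7, -4, 5, 6, 7, 13, 14, 15, 10]; return 6
p = 6; k-1 = 3 < 6 ⇒ left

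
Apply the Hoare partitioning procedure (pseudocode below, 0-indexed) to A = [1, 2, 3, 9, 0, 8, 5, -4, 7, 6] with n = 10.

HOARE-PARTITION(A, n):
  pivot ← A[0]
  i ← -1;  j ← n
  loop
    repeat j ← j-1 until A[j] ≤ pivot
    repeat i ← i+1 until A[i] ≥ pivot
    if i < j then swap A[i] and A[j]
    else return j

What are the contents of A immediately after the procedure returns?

[-4, 0, 3, 9, 2, 8, 5, 1, 7, 6]

pivot=1
j stops at 7 (-4), i stops at 0 (1); swap ⇒ [-4, 2, 3, 9, 0, 8, 5, 1, 7, 6]
j stops at 4 (0), i stops at 1 (2); swap ⇒ [-4, 0, 3, 9, 2, 8, 5, 1, 7, 6]
j stops at 1, i stops at 2; i≥j ⇒ return 1. A=[-4, 0, 3, 9, 2, 8, 5, 1, 7, 6]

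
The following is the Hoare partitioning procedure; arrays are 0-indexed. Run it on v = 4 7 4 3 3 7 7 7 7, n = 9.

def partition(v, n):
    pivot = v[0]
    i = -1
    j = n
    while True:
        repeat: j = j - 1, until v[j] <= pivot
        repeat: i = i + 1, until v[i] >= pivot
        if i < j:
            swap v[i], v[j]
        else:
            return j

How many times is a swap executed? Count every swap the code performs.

2

pivot = v[0] = 4; i = -1, j = 9
j→4 (v[4]=3≤4), i→0 (v[0]=4≥4); i<j, swap → 3 7 4 3 4 7 7 7 7
j→3 (v[3]=3≤4), i→1 (v[1]=7≥4); i<j, swap → 3 3 4 7 4 7 7 7 7
j→2, i→2; i≥j, return j=2. v = 3 3 4 7 4 7 7 7 7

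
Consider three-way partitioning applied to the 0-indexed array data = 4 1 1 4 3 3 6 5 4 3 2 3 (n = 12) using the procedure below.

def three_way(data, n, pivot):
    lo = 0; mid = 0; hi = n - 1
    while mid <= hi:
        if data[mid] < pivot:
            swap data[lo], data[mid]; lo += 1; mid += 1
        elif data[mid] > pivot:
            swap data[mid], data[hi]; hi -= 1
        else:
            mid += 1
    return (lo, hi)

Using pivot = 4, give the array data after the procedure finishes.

1 1 3 3 3 2 3 4 4 4 5 6

pivot = 4; lo=0, mid=0, hi=11
data[mid]=4=4: mid=1
data[mid]=1<4: swap data[0],data[1]; lo=1,mid=2 → 1 4 1 4 3 3 6 5 4 3 2 3
data[mid]=1<4: swap data[1],data[2]; lo=2,mid=3 → 1 1 4 4 3 3 6 5 4 3 2 3
data[mid]=4=4: mid=4
data[mid]=3<4: swap data[2],data[4]; lo=3,mid=5 → 1 1 3 4 4 3 6 5 4 3 2 3
data[mid]=3<4: swap data[3],data[5]; lo=4,mid=6 → 1 1 3 3 4 4 6 5 4 3 2 3
data[mid]=6>4: swap data[6],data[11]; hi=10 → 1 1 3 3 4 4 3 5 4 3 2 6
data[mid]=3<4: swap data[4],data[6]; lo=5,mid=7 → 1 1 3 3 3 4 4 5 4 3 2 6
data[mid]=5>4: swap data[7],data[10]; hi=9 → 1 1 3 3 3 4 4 2 4 3 5 6
data[mid]=2<4: swap data[5],data[7]; lo=6,mid=8 → 1 1 3 3 3 2 4 4 4 3 5 6
data[mid]=4=4: mid=9
data[mid]=3<4: swap data[6],data[9]; lo=7,mid=10 → 1 1 3 3 3 2 3 4 4 4 5 6
end: lo=7, hi=9; data = 1 1 3 3 3 2 3 4 4 4 5 6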